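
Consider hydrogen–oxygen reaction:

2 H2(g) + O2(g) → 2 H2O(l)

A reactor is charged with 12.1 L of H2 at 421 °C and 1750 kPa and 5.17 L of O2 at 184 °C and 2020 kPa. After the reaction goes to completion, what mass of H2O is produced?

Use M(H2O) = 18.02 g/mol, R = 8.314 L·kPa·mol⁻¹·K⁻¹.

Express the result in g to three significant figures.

n(H2) = PV/RT = (1750 × 12.1) / (8.314 × 694.15) = 3.669 mol
n(O2) = PV/RT = (2020 × 5.17) / (8.314 × 457.15) = 2.748 mol
For 3.669 mol H2, stoichiometry requires (1/2) × 3.669 = 1.835 mol O2; 2.748 mol is available, so H2 is limiting.
n(H2O) = (2/2) × 3.669 = 3.669 mol
m(H2O) = 3.669 × 18.02 = 66.12 g

66.1 g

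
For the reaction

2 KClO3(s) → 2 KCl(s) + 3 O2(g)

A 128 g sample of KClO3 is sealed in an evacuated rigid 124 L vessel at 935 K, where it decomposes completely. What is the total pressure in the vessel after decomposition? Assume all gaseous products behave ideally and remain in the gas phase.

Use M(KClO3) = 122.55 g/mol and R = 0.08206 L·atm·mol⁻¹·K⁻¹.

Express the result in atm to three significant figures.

0.969 atm

n(KClO3) = 128 / 122.55 = 1.044 mol
n(gas produced) = (3/2) × 1.044 = 1.566 mol
P = nRT/V = 1.566 × 0.08206 × 935 / 124 = 0.9690 atm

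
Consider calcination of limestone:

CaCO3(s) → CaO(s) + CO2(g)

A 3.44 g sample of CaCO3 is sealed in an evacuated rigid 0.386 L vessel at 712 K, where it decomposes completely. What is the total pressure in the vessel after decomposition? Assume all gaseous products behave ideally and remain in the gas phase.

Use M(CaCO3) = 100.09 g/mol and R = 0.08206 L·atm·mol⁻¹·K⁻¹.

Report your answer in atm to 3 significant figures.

5.20 atm

n(CaCO3) = 3.44 / 100.09 = 0.03437 mol
n(gas produced) = (1/1) × 0.03437 = 0.03437 mol
P = nRT/V = 0.03437 × 0.08206 × 712 / 0.386 = 5.202 atm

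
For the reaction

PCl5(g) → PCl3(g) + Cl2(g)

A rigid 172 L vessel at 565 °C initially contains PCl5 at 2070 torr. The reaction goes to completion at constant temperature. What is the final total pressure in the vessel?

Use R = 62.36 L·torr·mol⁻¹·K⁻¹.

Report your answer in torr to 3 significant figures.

4140 torr

At constant T and V, P ∝ n(gas): 1 mol gas → 2 mol gas.
P_final = (2/1) × 2070 = 4140 torr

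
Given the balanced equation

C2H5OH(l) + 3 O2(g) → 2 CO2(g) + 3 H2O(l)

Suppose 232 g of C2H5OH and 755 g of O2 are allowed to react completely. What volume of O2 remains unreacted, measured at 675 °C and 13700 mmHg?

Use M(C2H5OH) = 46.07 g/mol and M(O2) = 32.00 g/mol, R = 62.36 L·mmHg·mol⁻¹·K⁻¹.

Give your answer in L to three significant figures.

36.6 L

n(C2H5OH) = 232 / 46.07 = 5.036 mol
n(O2) = 755 / 32.00 = 23.59 mol
For 5.036 mol C2H5OH, stoichiometry requires (3/1) × 5.036 = 15.11 mol O2; 23.59 mol is available, so C2H5OH is limiting.
n(O2) consumed = (3/1) × 5.036 = 15.11 mol; remaining = 23.59 − 15.11 = 8.480 mol
V(O2) = nRT/P = 8.480 × 62.36 × 948.15 / 13700 = 36.60 L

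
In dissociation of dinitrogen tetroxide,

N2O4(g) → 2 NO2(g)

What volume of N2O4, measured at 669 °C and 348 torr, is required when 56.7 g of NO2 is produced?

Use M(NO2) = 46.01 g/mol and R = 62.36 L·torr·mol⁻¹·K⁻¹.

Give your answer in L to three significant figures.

n(NO2) = 56.70 / 46.01 = 1.232 mol
n(N2O4) = (1/2) × 1.232 = 0.6160 mol
V = nRT/P = 0.6160 × 62.36 × 942.15 / 348 = 104.0 L

104 L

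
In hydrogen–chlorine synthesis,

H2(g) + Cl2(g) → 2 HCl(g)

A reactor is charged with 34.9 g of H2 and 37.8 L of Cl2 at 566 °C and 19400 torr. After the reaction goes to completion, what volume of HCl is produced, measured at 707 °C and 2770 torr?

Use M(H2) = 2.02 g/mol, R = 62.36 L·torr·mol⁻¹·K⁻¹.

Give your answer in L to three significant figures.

618 L

n(H2) = 34.9 / 2.02 = 17.28 mol
n(Cl2) = PV/RT = (19400 × 37.8) / (62.36 × 839.15) = 14.01 mol
For 17.28 mol H2, stoichiometry requires (1/1) × 17.28 = 17.28 mol Cl2; 14.01 mol is available, so Cl2 is limiting.
n(HCl) = (2/1) × 14.01 = 28.02 mol
V(HCl) = nRT/P = 28.02 × 62.36 × 980.15 / 2770 = 618.3 L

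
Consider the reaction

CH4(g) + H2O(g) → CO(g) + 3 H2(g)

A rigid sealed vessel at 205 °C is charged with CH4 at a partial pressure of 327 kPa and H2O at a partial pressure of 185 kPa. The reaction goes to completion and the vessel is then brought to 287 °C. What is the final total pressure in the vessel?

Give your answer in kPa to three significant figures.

1030 kPa

At constant V, partial pressures at 205 °C are proportional to moles, so apply stoichiometry directly to pressures.
P(H2O) required for 327 kPa of CH4 = (1/1) × 327 = 327.0 kPa; available 185 kPa, so H2O is limiting.
P(CH4) remaining = 327 − (1/1) × 185 = 142.0 kPa
P(gaseous products) = (1+3)/1 × 185 = 740.0 kPa
P_total at 205 °C = 142.0 + 740.0 = 882.0 kPa
Scaling to 287 °C: P = 882.0 × 560.15/478.15 = 1033 kPa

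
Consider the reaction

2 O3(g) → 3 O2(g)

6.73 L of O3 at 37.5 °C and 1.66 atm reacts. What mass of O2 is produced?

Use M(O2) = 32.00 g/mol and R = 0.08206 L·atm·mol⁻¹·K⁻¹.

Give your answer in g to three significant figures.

21.0 g

n(O3) = PV/RT = (1.66 × 6.73) / (0.08206 × 310.65) = 0.4382 mol
n(O2) = (3/2) × 0.4382 = 0.6573 mol
m(O2) = 0.6573 × 32.00 = 21.03 g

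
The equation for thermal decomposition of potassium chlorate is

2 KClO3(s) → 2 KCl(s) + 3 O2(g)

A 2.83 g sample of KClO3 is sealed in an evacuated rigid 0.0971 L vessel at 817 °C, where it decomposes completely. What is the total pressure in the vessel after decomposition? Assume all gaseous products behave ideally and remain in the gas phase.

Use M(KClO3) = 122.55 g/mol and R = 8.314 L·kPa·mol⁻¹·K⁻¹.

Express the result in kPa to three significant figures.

3230 kPa

n(KClO3) = 2.83 / 122.55 = 0.02309 mol
n(gas produced) = (3/2) × 0.02309 = 0.03463 mol
P = nRT/V = 0.03463 × 8.314 × 1090.15 / 0.0971 = 3232 kPa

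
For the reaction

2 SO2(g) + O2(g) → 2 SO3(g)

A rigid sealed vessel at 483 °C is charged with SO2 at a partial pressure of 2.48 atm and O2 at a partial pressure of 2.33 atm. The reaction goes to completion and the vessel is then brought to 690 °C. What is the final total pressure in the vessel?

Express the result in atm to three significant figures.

4.55 atm

Because the vessel is rigid and T is held at 483 °C, work the stoichiometry in partial pressures (P_i = n_iRT/V).
P(O2) required for 2.48 atm of SO2 = (1/2) × 2.48 = 1.240 atm; available 2.33 atm, so SO2 is limiting.
P(O2) remaining = 2.33 − (1/2) × 2.48 = 1.090 atm
P(gaseous products) = (2)/2 × 2.48 = 2.480 atm
P_total at 483 °C = 1.090 + 2.480 = 3.570 atm
Scaling to 690 °C: P = 3.570 × 963.15/756.15 = 4.547 atm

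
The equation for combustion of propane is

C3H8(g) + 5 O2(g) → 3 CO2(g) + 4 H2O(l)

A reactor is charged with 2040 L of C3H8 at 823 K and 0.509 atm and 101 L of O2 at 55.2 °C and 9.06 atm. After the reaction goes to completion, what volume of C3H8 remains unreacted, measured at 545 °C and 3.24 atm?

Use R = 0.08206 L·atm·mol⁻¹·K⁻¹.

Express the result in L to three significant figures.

178 L

n(C3H8) = PV/RT = (0.509 × 2040) / (0.08206 × 823) = 15.38 mol
n(O2) = PV/RT = (9.06 × 101) / (0.08206 × 328.35) = 33.96 mol
For 15.38 mol C3H8, stoichiometry requires (5/1) × 15.38 = 76.90 mol O2; 33.96 mol is available, so O2 is limiting.
n(C3H8) consumed = (1/5) × 33.96 = 6.792 mol; remaining = 15.38 − 6.792 = 8.588 mol
V(C3H8) = nRT/P = 8.588 × 0.08206 × 818.15 / 3.24 = 178.0 L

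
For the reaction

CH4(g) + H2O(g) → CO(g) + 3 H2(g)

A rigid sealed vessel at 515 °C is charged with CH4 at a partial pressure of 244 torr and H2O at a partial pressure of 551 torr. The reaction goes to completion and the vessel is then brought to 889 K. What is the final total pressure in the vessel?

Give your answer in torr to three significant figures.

At constant V, partial pressures at 515 °C are proportional to moles, so apply stoichiometry directly to pressures.
P(H2O) required for 244 torr of CH4 = (1/1) × 244 = 244.0 torr; available 551 torr, so CH4 is limiting.
P(H2O) remaining = 551 − (1/1) × 244 = 307.0 torr
P(gaseous products) = (1+3)/1 × 244 = 976.0 torr
P_total at 515 °C = 307.0 + 976.0 = 1283 torr
Scaling to 889 K: P = 1283 × 889/788.15 = 1447 torr

1450 torr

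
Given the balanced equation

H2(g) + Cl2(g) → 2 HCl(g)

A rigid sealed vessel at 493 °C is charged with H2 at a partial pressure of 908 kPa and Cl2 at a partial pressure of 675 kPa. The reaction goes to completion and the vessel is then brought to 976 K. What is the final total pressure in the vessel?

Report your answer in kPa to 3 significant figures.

With V and T fixed, P_i ∝ n_i, so the mole ratios apply directly to partial pressures at 493 °C.
P(Cl2) required for 908 kPa of H2 = (1/1) × 908 = 908.0 kPa; available 675 kPa, so Cl2 is limiting.
P(H2) remaining = 908 − (1/1) × 675 = 233.0 kPa
P(gaseous products) = (2)/1 × 675 = 1350 kPa
P_total at 493 °C = 233.0 + 1350 = 1583 kPa
Scaling to 976 K: P = 1583 × 976/766.15 = 2017 kPa

2020 kPa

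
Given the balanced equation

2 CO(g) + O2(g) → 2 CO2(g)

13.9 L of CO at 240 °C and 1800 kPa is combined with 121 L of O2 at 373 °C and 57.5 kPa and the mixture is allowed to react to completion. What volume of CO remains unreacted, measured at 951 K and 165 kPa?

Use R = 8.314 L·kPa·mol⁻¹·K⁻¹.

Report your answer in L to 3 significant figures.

157 L

n(CO) = PV/RT = (1800 × 13.9) / (8.314 × 513.15) = 5.865 mol
n(O2) = PV/RT = (57.5 × 121) / (8.314 × 646.15) = 1.295 mol
For 5.865 mol CO, stoichiometry requires (1/2) × 5.865 = 2.933 mol O2; 1.295 mol is available, so O2 is limiting.
n(CO) consumed = (2/1) × 1.295 = 2.590 mol; remaining = 5.865 − 2.590 = 3.275 mol
V(CO) = nRT/P = 3.275 × 8.314 × 951 / 165 = 156.9 L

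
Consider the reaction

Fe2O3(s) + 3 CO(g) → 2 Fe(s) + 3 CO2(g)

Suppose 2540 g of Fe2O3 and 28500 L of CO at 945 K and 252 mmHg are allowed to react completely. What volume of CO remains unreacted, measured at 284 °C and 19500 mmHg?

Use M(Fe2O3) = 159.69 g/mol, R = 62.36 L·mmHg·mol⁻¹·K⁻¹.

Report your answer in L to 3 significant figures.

n(Fe2O3) = 2540 / 159.69 = 15.91 mol
n(CO) = PV/RT = (252 × 28500) / (62.36 × 945) = 121.9 mol
For 15.91 mol Fe2O3, stoichiometry requires (3/1) × 15.91 = 47.73 mol CO; 121.9 mol is available, so Fe2O3 is limiting.
n(CO) consumed = (3/1) × 15.91 = 47.73 mol; remaining = 121.9 − 47.73 = 74.17 mol
V(CO) = nRT/P = 74.17 × 62.36 × 557.15 / 19500 = 132.2 L

132 L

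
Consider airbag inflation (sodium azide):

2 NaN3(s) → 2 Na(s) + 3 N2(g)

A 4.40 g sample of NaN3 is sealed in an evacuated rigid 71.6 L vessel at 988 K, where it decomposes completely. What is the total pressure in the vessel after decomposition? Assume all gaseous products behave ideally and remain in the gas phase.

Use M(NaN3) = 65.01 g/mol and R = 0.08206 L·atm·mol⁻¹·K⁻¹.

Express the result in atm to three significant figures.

n(NaN3) = 4.40 / 65.01 = 0.06768 mol
n(gas produced) = (3/2) × 0.06768 = 0.1015 mol
P = nRT/V = 0.1015 × 0.08206 × 988 / 71.6 = 0.1149 atm

0.115 atm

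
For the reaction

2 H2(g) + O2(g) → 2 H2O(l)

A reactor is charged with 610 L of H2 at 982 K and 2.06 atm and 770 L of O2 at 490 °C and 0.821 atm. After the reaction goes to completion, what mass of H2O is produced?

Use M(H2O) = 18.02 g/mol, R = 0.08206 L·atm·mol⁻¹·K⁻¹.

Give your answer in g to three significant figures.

281 g

n(H2) = PV/RT = (2.06 × 610) / (0.08206 × 982) = 15.59 mol
n(O2) = PV/RT = (0.821 × 770) / (0.08206 × 763.15) = 10.09 mol
For 15.59 mol H2, stoichiometry requires (1/2) × 15.59 = 7.795 mol O2; 10.09 mol is available, so H2 is limiting.
n(H2O) = (2/2) × 15.59 = 15.59 mol
m(H2O) = 15.59 × 18.02 = 280.9 g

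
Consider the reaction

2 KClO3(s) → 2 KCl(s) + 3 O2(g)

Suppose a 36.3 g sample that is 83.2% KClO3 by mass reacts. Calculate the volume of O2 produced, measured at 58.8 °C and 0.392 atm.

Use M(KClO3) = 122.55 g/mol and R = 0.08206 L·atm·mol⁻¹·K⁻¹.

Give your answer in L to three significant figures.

25.7 L

mass of KClO3 = 36.3 × 83.2/100 = 30.20 g
n(KClO3) = 30.20 / 122.55 = 0.2464 mol
n(O2) = (3/2) × 0.2464 = 0.3696 mol
V = nRT/P = 0.3696 × 0.08206 × 331.95 / 0.392 = 25.68 L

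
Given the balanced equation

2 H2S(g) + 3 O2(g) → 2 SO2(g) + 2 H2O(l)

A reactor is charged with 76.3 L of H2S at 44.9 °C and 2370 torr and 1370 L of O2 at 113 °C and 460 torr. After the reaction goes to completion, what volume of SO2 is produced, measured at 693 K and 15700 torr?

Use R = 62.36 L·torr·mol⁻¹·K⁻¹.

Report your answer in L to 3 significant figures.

25.1 L

n(H2S) = PV/RT = (2370 × 76.3) / (62.36 × 318.05) = 9.117 mol
n(O2) = PV/RT = (460 × 1370) / (62.36 × 386.15) = 26.17 mol
For 9.117 mol H2S, stoichiometry requires (3/2) × 9.117 = 13.68 mol O2; 26.17 mol is available, so H2S is limiting.
n(SO2) = (2/2) × 9.117 = 9.117 mol
V(SO2) = nRT/P = 9.117 × 62.36 × 693 / 15700 = 25.10 L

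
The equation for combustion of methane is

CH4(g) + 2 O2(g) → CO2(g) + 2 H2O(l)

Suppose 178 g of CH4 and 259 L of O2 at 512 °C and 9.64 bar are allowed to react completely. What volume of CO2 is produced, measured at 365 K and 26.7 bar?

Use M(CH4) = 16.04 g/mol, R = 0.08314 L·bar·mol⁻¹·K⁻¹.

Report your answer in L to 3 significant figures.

12.6 L

n(CH4) = 178 / 16.04 = 11.10 mol
n(O2) = PV/RT = (9.64 × 259) / (0.08314 × 785.15) = 38.25 mol
For 11.10 mol CH4, stoichiometry requires (2/1) × 11.10 = 22.20 mol O2; 38.25 mol is available, so CH4 is limiting.
n(CO2) = (1/1) × 11.10 = 11.10 mol
V(CO2) = nRT/P = 11.10 × 0.08314 × 365 / 26.7 = 12.62 L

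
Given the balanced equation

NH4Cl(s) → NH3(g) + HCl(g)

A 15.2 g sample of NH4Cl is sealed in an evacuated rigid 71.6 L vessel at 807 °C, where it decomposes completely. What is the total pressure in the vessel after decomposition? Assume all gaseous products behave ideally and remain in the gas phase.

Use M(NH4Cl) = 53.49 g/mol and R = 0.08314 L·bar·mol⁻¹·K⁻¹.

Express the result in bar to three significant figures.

0.713 bar

n(NH4Cl) = 15.2 / 53.49 = 0.2842 mol
n(gas produced) = (2/1) × 0.2842 = 0.5684 mol
P = nRT/V = 0.5684 × 0.08314 × 1080.15 / 71.6 = 0.7129 bar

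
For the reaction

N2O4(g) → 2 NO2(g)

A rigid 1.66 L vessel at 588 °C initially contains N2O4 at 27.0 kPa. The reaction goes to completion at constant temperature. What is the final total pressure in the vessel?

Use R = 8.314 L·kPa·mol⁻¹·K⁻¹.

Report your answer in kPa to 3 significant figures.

54.0 kPa

At constant T and V, P ∝ n(gas): 1 mol gas → 2 mol gas.
P_final = (2/1) × 27.0 = 54.00 kPa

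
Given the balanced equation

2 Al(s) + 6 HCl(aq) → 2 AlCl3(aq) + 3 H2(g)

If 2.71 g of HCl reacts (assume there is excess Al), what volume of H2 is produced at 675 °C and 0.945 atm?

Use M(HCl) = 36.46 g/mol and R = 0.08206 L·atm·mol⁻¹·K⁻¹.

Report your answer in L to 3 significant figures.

3.06 L

n(HCl) = 2.710 / 36.46 = 0.07433 mol
n(H2) = (3/6) × 0.07433 = 0.03716 mol
V = nRT/P = 0.03716 × 0.08206 × 948.15 / 0.945 = 3.060 L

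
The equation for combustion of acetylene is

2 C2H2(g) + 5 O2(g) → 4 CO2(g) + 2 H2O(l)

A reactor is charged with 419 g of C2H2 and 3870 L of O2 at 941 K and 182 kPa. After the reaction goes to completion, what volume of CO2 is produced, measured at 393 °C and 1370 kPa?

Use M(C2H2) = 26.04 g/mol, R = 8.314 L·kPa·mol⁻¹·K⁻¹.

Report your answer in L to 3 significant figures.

n(C2H2) = 419 / 26.04 = 16.09 mol
n(O2) = PV/RT = (182 × 3870) / (8.314 × 941) = 90.03 mol
For 16.09 mol C2H2, stoichiometry requires (5/2) × 16.09 = 40.23 mol O2; 90.03 mol is available, so C2H2 is limiting.
n(CO2) = (4/2) × 16.09 = 32.18 mol
V(CO2) = nRT/P = 32.18 × 8.314 × 666.15 / 1370 = 130.1 L

130 L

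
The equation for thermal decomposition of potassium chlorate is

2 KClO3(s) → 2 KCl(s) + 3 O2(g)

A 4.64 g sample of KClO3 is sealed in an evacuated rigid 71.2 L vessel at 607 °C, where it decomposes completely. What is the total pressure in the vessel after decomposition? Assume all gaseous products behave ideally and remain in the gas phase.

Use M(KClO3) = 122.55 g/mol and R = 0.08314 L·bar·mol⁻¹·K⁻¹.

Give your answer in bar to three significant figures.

n(KClO3) = 4.64 / 122.55 = 0.03786 mol
n(gas produced) = (3/2) × 0.03786 = 0.05679 mol
P = nRT/V = 0.05679 × 0.08314 × 880.15 / 71.2 = 0.05837 bar

0.0584 bar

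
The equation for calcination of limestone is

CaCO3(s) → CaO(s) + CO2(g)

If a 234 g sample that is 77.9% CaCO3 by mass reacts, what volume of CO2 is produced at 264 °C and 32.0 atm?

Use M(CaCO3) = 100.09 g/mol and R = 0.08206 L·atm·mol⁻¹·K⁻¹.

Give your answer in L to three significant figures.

2.51 L

mass of CaCO3 = 234 × 77.9/100 = 182.3 g
n(CaCO3) = 182.3 / 100.09 = 1.821 mol
n(CO2) = (1/1) × 1.821 = 1.821 mol
V = nRT/P = 1.821 × 0.08206 × 537.15 / 32.0 = 2.508 L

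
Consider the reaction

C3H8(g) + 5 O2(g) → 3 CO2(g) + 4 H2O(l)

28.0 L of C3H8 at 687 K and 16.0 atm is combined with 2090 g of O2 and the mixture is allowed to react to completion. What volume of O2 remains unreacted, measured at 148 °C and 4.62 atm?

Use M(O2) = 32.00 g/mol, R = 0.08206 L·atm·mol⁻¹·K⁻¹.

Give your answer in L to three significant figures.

191 L

n(C3H8) = PV/RT = (16.0 × 28.0) / (0.08206 × 687) = 7.947 mol
n(O2) = 2090 / 32.00 = 65.31 mol
For 7.947 mol C3H8, stoichiometry requires (5/1) × 7.947 = 39.73 mol O2; 65.31 mol is available, so C3H8 is limiting.
n(O2) consumed = (5/1) × 7.947 = 39.73 mol; remaining = 65.31 − 39.73 = 25.58 mol
V(O2) = nRT/P = 25.58 × 0.08206 × 421.15 / 4.62 = 191.3 L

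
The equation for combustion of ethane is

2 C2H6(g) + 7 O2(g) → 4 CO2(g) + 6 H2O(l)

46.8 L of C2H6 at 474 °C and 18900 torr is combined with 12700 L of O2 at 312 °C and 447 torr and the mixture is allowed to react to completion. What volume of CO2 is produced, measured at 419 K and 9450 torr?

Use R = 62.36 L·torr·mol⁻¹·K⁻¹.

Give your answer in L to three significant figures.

105 L

n(C2H6) = PV/RT = (18900 × 46.8) / (62.36 × 747.15) = 18.98 mol
n(O2) = PV/RT = (447 × 12700) / (62.36 × 585.15) = 155.6 mol
For 18.98 mol C2H6, stoichiometry requires (7/2) × 18.98 = 66.43 mol O2; 155.6 mol is available, so C2H6 is limiting.
n(CO2) = (4/2) × 18.98 = 37.96 mol
V(CO2) = nRT/P = 37.96 × 62.36 × 419 / 9450 = 105.0 L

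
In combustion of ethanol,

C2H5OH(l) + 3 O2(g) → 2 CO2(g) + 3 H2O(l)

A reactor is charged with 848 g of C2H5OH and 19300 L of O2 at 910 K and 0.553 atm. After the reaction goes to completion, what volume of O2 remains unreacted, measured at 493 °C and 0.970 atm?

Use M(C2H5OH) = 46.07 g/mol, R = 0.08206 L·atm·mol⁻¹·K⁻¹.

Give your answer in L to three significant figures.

n(C2H5OH) = 848 / 46.07 = 18.41 mol
n(O2) = PV/RT = (0.553 × 19300) / (0.08206 × 910) = 142.9 mol
For 18.41 mol C2H5OH, stoichiometry requires (3/1) × 18.41 = 55.23 mol O2; 142.9 mol is available, so C2H5OH is limiting.
n(O2) consumed = (3/1) × 18.41 = 55.23 mol; remaining = 142.9 − 55.23 = 87.67 mol
V(O2) = nRT/P = 87.67 × 0.08206 × 766.15 / 0.970 = 5682 L

5680 L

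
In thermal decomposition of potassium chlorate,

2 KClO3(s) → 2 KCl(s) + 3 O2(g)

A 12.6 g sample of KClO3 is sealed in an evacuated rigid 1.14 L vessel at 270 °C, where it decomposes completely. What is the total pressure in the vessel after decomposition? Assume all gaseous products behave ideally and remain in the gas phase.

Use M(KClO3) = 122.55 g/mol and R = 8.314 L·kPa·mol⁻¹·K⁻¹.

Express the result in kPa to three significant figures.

611 kPa

n(KClO3) = 12.6 / 122.55 = 0.1028 mol
n(gas produced) = (3/2) × 0.1028 = 0.1542 mol
P = nRT/V = 0.1542 × 8.314 × 543.15 / 1.14 = 610.8 kPa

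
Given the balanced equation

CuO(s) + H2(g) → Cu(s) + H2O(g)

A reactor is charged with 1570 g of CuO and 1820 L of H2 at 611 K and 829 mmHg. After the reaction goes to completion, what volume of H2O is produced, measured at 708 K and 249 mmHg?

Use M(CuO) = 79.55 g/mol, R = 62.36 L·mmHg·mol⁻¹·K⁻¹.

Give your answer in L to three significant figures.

3500 L

n(CuO) = 1570 / 79.55 = 19.74 mol
n(H2) = PV/RT = (829 × 1820) / (62.36 × 611) = 39.60 mol
For 19.74 mol CuO, stoichiometry requires (1/1) × 19.74 = 19.74 mol H2; 39.60 mol is available, so CuO is limiting.
n(H2O) = (1/1) × 19.74 = 19.74 mol
V(H2O) = nRT/P = 19.74 × 62.36 × 708 / 249 = 3500 L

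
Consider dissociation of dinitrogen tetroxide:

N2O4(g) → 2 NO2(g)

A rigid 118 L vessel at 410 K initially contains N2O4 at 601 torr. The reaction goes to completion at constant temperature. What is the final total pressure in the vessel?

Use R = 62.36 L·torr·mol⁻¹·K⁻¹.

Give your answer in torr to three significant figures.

At constant T and V, P ∝ n(gas): 1 mol gas → 2 mol gas.
P_final = (2/1) × 601 = 1202 torr

1200 torr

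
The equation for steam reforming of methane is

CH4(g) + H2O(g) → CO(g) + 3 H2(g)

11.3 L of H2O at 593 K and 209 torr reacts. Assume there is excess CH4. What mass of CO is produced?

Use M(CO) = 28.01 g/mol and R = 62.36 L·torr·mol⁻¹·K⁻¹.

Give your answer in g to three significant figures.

n(H2O) = PV/RT = (209 × 11.3) / (62.36 × 593) = 0.06387 mol
n(CO) = (1/1) × 0.06387 = 0.06387 mol
m(CO) = 0.06387 × 28.01 = 1.789 g

1.79 g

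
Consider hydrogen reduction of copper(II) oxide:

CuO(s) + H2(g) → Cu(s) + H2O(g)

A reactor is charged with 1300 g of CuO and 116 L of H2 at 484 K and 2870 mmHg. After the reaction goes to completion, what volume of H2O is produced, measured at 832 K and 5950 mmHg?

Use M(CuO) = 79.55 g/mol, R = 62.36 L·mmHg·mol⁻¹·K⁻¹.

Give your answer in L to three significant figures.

n(CuO) = 1300 / 79.55 = 16.34 mol
n(H2) = PV/RT = (2870 × 116) / (62.36 × 484) = 11.03 mol
For 16.34 mol CuO, stoichiometry requires (1/1) × 16.34 = 16.34 mol H2; 11.03 mol is available, so H2 is limiting.
n(H2O) = (1/1) × 11.03 = 11.03 mol
V(H2O) = nRT/P = 11.03 × 62.36 × 832 / 5950 = 96.18 L

96.2 L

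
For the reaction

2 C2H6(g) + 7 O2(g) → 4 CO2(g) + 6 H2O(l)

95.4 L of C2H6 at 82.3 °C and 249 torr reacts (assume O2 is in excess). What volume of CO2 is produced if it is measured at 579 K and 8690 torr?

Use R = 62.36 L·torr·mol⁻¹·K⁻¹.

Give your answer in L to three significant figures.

n(C2H6) = PV/RT = (249 × 95.4) / (62.36 × 355.45) = 1.072 mol
n(CO2) = (4/2) × 1.072 = 2.144 mol
V = nRT/P = 2.144 × 62.36 × 579 / 8690 = 8.908 L

8.91 L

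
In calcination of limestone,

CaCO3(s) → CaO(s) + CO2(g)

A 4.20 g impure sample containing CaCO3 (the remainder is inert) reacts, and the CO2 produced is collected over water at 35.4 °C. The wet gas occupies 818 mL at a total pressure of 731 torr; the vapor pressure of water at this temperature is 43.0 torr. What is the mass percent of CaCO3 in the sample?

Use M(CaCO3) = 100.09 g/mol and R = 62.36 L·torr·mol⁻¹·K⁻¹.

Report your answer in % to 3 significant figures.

P(CO2) = 731 − 43.0 = 688.0 torr
n(CO2) = PV/RT = (688.0 × 0.8180) / (62.36 × 308.55) = 0.02925 mol
n(CaCO3) = (1/1) × 0.02925 = 0.02925 mol
m(CaCO3) = 0.02925 × 100.09 = 2.928 g
%CaCO3 = 2.928 / 4.20 × 100 = 69.71%

69.7 %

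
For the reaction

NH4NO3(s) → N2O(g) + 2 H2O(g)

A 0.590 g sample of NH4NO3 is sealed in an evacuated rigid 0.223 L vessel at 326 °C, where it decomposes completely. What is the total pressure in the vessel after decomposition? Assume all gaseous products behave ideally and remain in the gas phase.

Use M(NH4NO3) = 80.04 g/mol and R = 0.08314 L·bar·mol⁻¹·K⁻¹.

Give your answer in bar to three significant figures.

n(NH4NO3) = 0.590 / 80.04 = 0.007371 mol
n(gas produced) = (3/1) × 0.007371 = 0.02211 mol
P = nRT/V = 0.02211 × 0.08314 × 599.15 / 0.223 = 4.939 bar

4.94 bar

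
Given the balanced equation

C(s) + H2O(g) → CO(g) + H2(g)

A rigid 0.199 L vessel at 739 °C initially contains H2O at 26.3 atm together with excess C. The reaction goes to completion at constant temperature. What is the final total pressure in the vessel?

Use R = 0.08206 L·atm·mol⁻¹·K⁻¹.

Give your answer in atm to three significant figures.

Rigid vessel, constant T ⇒ P scales with total gas moles (1 → 2).
P_final = (2/1) × 26.3 = 52.60 atm

52.6 atm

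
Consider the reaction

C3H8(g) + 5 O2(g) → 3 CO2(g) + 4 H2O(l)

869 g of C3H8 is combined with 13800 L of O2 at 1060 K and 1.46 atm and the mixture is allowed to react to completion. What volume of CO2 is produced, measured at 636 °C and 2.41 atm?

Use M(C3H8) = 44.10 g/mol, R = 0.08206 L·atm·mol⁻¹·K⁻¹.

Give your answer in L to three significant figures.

1830 L

n(C3H8) = 869 / 44.10 = 19.71 mol
n(O2) = PV/RT = (1.46 × 13800) / (0.08206 × 1060) = 231.6 mol
For 19.71 mol C3H8, stoichiometry requires (5/1) × 19.71 = 98.55 mol O2; 231.6 mol is available, so C3H8 is limiting.
n(CO2) = (3/1) × 19.71 = 59.13 mol
V(CO2) = nRT/P = 59.13 × 0.08206 × 909.15 / 2.41 = 1830 L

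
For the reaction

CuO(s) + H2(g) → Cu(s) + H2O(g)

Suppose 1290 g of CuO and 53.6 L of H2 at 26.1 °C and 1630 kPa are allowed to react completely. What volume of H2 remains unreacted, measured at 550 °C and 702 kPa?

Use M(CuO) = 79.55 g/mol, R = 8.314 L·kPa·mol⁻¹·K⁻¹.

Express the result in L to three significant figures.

184 L

n(CuO) = 1290 / 79.55 = 16.22 mol
n(H2) = PV/RT = (1630 × 53.6) / (8.314 × 299.25) = 35.12 mol
For 16.22 mol CuO, stoichiometry requires (1/1) × 16.22 = 16.22 mol H2; 35.12 mol is available, so CuO is limiting.
n(H2) consumed = (1/1) × 16.22 = 16.22 mol; remaining = 35.12 − 16.22 = 18.90 mol
V(H2) = nRT/P = 18.90 × 8.314 × 823.15 / 702 = 184.3 L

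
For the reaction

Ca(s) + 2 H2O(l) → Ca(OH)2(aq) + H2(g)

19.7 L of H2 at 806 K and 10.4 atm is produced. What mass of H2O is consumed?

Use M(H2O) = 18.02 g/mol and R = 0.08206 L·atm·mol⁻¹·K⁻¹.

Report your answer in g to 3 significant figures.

112 g

n(H2) = PV/RT = (10.4 × 19.7) / (0.08206 × 806) = 3.098 mol
n(H2O) = (2/1) × 3.098 = 6.196 mol
m(H2O) = 6.196 × 18.02 = 111.7 g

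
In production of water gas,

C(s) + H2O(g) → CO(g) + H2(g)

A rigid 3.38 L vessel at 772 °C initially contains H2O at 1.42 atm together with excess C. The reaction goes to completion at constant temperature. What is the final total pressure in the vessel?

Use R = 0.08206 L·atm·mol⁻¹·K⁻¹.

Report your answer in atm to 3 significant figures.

At constant T and V, P ∝ n(gas): 1 mol gas → 2 mol gas.
P_final = (2/1) × 1.42 = 2.840 atm

2.84 atm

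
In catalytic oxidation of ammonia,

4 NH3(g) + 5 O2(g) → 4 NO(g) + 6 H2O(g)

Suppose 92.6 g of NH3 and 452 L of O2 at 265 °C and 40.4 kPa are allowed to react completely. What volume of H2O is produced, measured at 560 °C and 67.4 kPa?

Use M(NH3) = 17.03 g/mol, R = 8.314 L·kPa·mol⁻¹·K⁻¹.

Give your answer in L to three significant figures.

503 L

n(NH3) = 92.6 / 17.03 = 5.437 mol
n(O2) = PV/RT = (40.4 × 452) / (8.314 × 538.15) = 4.081 mol
For 5.437 mol NH3, stoichiometry requires (5/4) × 5.437 = 6.796 mol O2; 4.081 mol is available, so O2 is limiting.
n(H2O) = (6/5) × 4.081 = 4.897 mol
V(H2O) = nRT/P = 4.897 × 8.314 × 833.15 / 67.4 = 503.3 L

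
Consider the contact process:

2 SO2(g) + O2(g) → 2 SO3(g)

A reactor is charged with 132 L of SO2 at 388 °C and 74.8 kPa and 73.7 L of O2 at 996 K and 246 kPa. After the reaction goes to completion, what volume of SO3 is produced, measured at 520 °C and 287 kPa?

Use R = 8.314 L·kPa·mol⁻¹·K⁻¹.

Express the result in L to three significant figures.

n(SO2) = PV/RT = (74.8 × 132) / (8.314 × 661.15) = 1.796 mol
n(O2) = PV/RT = (246 × 73.7) / (8.314 × 996) = 2.189 mol
For 1.796 mol SO2, stoichiometry requires (1/2) × 1.796 = 0.8980 mol O2; 2.189 mol is available, so SO2 is limiting.
n(SO3) = (2/2) × 1.796 = 1.796 mol
V(SO3) = nRT/P = 1.796 × 8.314 × 793.15 / 287 = 41.27 L

41.3 L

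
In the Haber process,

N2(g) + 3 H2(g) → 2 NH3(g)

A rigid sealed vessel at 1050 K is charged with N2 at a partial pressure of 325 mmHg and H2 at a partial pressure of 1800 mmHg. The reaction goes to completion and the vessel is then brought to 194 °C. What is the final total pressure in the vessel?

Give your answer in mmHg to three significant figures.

656 mmHg

With V and T fixed, P_i ∝ n_i, so the mole ratios apply directly to partial pressures at 1050 K.
P(H2) required for 325 mmHg of N2 = (3/1) × 325 = 975.0 mmHg; available 1800 mmHg, so N2 is limiting.
P(H2) remaining = 1800 − (3/1) × 325 = 825.0 mmHg
P(gaseous products) = (2)/1 × 325 = 650.0 mmHg
P_total at 1050 K = 825.0 + 650.0 = 1475 mmHg
Scaling to 194 °C: P = 1475 × 467.15/1050 = 656.2 mmHg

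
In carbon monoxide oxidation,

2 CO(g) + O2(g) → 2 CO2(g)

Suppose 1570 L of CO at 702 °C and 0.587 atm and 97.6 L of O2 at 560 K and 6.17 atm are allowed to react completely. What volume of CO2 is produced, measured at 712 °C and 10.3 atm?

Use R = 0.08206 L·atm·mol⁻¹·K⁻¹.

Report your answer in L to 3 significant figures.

n(CO) = PV/RT = (0.587 × 1570) / (0.08206 × 975.15) = 11.52 mol
n(O2) = PV/RT = (6.17 × 97.6) / (0.08206 × 560) = 13.10 mol
For 11.52 mol CO, stoichiometry requires (1/2) × 11.52 = 5.760 mol O2; 13.10 mol is available, so CO is limiting.
n(CO2) = (2/2) × 11.52 = 11.52 mol
V(CO2) = nRT/P = 11.52 × 0.08206 × 985.15 / 10.3 = 90.42 L

90.4 L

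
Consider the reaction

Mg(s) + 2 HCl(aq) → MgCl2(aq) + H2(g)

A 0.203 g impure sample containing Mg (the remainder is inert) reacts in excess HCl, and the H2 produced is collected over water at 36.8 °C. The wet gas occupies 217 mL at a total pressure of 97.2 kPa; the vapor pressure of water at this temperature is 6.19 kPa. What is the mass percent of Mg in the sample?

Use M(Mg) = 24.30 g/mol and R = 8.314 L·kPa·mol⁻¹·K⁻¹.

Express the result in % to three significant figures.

P(H2) = 97.2 − 6.19 = 91.01 kPa
n(H2) = PV/RT = (91.01 × 0.2170) / (8.314 × 309.95) = 0.007664 mol
n(Mg) = (1/1) × 0.007664 = 0.007664 mol
m(Mg) = 0.007664 × 24.30 = 0.1862 g
%Mg = 0.1862 / 0.203 × 100 = 91.72%

91.7 %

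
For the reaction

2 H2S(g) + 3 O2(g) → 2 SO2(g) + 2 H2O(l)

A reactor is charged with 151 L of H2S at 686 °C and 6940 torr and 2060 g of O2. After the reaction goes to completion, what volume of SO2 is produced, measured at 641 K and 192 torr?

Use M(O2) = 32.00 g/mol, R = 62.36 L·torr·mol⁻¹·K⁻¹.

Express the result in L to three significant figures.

n(H2S) = PV/RT = (6940 × 151) / (62.36 × 959.15) = 17.52 mol
n(O2) = 2060 / 32.00 = 64.38 mol
For 17.52 mol H2S, stoichiometry requires (3/2) × 17.52 = 26.28 mol O2; 64.38 mol is available, so H2S is limiting.
n(SO2) = (2/2) × 17.52 = 17.52 mol
V(SO2) = nRT/P = 17.52 × 62.36 × 641 / 192 = 3648 L

3650 L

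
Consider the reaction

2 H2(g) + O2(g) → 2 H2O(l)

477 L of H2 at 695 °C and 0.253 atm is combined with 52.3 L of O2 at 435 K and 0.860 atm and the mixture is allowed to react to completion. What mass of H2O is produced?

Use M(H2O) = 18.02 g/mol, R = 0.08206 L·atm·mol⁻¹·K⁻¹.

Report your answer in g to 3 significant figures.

n(H2) = PV/RT = (0.253 × 477) / (0.08206 × 968.15) = 1.519 mol
n(O2) = PV/RT = (0.860 × 52.3) / (0.08206 × 435) = 1.260 mol
For 1.519 mol H2, stoichiometry requires (1/2) × 1.519 = 0.7595 mol O2; 1.260 mol is available, so H2 is limiting.
n(H2O) = (2/2) × 1.519 = 1.519 mol
m(H2O) = 1.519 × 18.02 = 27.37 g

27.4 g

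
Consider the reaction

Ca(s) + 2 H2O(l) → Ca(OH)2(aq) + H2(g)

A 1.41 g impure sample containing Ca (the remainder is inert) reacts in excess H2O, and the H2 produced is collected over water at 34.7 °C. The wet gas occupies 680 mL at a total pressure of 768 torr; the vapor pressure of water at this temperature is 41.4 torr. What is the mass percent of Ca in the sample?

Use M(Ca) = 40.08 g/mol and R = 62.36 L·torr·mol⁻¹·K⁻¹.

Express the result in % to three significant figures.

P(H2) = 768 − 41.4 = 726.6 torr
n(H2) = PV/RT = (726.6 × 0.6800) / (62.36 × 307.85) = 0.02574 mol
n(Ca) = (1/1) × 0.02574 = 0.02574 mol
m(Ca) = 0.02574 × 40.08 = 1.032 g
%Ca = 1.032 / 1.41 × 100 = 73.19%

73.2 %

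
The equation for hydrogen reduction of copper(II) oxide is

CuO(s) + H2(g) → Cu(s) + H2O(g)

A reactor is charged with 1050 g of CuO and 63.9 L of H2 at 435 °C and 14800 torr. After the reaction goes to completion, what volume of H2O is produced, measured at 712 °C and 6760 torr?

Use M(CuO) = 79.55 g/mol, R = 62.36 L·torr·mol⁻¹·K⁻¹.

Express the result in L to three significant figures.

n(CuO) = 1050 / 79.55 = 13.20 mol
n(H2) = PV/RT = (14800 × 63.9) / (62.36 × 708.15) = 21.42 mol
For 13.20 mol CuO, stoichiometry requires (1/1) × 13.20 = 13.20 mol H2; 21.42 mol is available, so CuO is limiting.
n(H2O) = (1/1) × 13.20 = 13.20 mol
V(H2O) = nRT/P = 13.20 × 62.36 × 985.15 / 6760 = 120.0 L

120 L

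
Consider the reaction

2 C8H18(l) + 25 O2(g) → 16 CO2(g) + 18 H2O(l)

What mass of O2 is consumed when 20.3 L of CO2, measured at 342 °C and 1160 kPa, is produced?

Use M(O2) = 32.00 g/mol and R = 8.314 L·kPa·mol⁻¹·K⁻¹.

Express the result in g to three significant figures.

230 g

n(CO2) = PV/RT = (1160 × 20.3) / (8.314 × 615.15) = 4.604 mol
n(O2) = (25/16) × 4.604 = 7.194 mol
m(O2) = 7.194 × 32.00 = 230.2 g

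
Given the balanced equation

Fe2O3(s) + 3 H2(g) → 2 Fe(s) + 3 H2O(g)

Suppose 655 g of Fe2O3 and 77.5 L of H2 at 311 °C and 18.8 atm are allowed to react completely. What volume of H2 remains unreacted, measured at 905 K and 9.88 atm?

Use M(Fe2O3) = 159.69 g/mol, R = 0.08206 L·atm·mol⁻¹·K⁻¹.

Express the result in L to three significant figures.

n(Fe2O3) = 655 / 159.69 = 4.102 mol
n(H2) = PV/RT = (18.8 × 77.5) / (0.08206 × 584.15) = 30.40 mol
For 4.102 mol Fe2O3, stoichiometry requires (3/1) × 4.102 = 12.31 mol H2; 30.40 mol is available, so Fe2O3 is limiting.
n(H2) consumed = (3/1) × 4.102 = 12.31 mol; remaining = 30.40 − 12.31 = 18.09 mol
V(H2) = nRT/P = 18.09 × 0.08206 × 905 / 9.88 = 136.0 L

136 L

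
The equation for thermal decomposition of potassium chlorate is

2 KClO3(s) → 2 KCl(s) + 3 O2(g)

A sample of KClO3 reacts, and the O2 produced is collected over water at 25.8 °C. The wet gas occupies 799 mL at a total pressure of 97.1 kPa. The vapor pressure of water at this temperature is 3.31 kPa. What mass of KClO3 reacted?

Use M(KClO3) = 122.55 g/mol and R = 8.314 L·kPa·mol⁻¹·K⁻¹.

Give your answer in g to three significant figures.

2.46 g

P(O2) = 97.1 − 3.31 = 93.79 kPa
n(O2) = PV/RT = (93.79 × 0.7990) / (8.314 × 298.95) = 0.03015 mol
n(KClO3) = (2/3) × 0.03015 = 0.02010 mol
m(KClO3) = 0.02010 × 122.55 = 2.463 g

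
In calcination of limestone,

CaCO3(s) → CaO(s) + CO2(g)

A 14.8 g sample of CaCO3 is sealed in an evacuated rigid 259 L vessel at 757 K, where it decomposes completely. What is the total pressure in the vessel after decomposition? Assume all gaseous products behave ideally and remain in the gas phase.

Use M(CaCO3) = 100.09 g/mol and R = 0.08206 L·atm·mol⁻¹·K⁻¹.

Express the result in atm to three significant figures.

n(CaCO3) = 14.8 / 100.09 = 0.1479 mol
n(gas produced) = (1/1) × 0.1479 = 0.1479 mol
P = nRT/V = 0.1479 × 0.08206 × 757 / 259 = 0.03547 atm

0.0355 atm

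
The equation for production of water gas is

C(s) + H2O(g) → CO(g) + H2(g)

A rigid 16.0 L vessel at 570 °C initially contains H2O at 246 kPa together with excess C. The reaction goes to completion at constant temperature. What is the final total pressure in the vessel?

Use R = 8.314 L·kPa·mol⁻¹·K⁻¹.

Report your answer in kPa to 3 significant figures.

492 kPa

Rigid vessel, constant T ⇒ P scales with total gas moles (1 → 2).
P_final = (2/1) × 246 = 492.0 kPa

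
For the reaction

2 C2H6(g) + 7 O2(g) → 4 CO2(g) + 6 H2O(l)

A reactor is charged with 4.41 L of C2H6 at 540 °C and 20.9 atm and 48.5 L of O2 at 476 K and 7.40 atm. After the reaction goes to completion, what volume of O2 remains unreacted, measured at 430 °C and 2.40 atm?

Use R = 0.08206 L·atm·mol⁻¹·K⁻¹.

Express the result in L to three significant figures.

n(C2H6) = PV/RT = (20.9 × 4.41) / (0.08206 × 813.15) = 1.381 mol
n(O2) = PV/RT = (7.40 × 48.5) / (0.08206 × 476) = 9.188 mol
For 1.381 mol C2H6, stoichiometry requires (7/2) × 1.381 = 4.833 mol O2; 9.188 mol is available, so C2H6 is limiting.
n(O2) consumed = (7/2) × 1.381 = 4.833 mol; remaining = 9.188 − 4.833 = 4.355 mol
V(O2) = nRT/P = 4.355 × 0.08206 × 703.15 / 2.40 = 104.7 L

105 L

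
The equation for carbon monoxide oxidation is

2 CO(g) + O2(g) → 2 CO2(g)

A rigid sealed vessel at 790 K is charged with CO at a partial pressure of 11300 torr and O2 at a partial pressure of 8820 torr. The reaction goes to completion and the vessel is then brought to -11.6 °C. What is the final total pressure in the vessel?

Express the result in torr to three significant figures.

Because the vessel is rigid and T is held at 790 K, work the stoichiometry in partial pressures (P_i = n_iRT/V).
P(O2) required for 11300 torr of CO = (1/2) × 11300 = 5650 torr; available 8820 torr, so CO is limiting.
P(O2) remaining = 8820 − (1/2) × 11300 = 3170 torr
P(gaseous products) = (2)/2 × 11300 = 11300 torr
P_total at 790 K = 3170 + 11300 = 14470 torr
Scaling to -11.6 °C: P = 14470 × 261.55/790 = 4791 torr

4790 torr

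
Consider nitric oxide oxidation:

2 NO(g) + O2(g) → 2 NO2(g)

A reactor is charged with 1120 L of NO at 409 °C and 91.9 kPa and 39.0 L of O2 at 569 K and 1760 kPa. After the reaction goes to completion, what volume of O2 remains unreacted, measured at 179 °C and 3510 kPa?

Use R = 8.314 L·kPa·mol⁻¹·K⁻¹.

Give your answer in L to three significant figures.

n(NO) = PV/RT = (91.9 × 1120) / (8.314 × 682.15) = 18.15 mol
n(O2) = PV/RT = (1760 × 39.0) / (8.314 × 569) = 14.51 mol
For 18.15 mol NO, stoichiometry requires (1/2) × 18.15 = 9.075 mol O2; 14.51 mol is available, so NO is limiting.
n(O2) consumed = (1/2) × 18.15 = 9.075 mol; remaining = 14.51 − 9.075 = 5.435 mol
V(O2) = nRT/P = 5.435 × 8.314 × 452.15 / 3510 = 5.821 L

5.82 L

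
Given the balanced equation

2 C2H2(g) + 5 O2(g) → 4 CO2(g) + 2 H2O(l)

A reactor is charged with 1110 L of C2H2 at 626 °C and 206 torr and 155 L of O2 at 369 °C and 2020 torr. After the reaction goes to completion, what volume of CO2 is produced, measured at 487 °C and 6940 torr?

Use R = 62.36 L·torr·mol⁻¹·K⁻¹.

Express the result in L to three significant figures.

42.7 L

n(C2H2) = PV/RT = (206 × 1110) / (62.36 × 899.15) = 4.078 mol
n(O2) = PV/RT = (2020 × 155) / (62.36 × 642.15) = 7.819 mol
For 4.078 mol C2H2, stoichiometry requires (5/2) × 4.078 = 10.20 mol O2; 7.819 mol is available, so O2 is limiting.
n(CO2) = (4/5) × 7.819 = 6.255 mol
V(CO2) = nRT/P = 6.255 × 62.36 × 760.15 / 6940 = 42.72 L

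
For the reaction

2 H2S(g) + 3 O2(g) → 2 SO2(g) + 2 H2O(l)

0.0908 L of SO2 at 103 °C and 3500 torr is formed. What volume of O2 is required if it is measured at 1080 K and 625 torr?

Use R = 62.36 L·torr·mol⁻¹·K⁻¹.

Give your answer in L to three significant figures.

2.19 L

n(SO2) = PV/RT = (3500 × 0.0908) / (62.36 × 376.15) = 0.01355 mol
n(O2) = (3/2) × 0.01355 = 0.02032 mol
V = nRT/P = 0.02032 × 62.36 × 1080 / 625 = 2.190 L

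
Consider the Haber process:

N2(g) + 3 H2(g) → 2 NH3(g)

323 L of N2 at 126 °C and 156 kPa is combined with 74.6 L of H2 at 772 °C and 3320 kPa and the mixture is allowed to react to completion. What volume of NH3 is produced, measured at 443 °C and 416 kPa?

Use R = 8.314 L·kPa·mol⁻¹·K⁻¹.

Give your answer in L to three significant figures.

272 L

n(N2) = PV/RT = (156 × 323) / (8.314 × 399.15) = 15.18 mol
n(H2) = PV/RT = (3320 × 74.6) / (8.314 × 1045.15) = 28.50 mol
For 15.18 mol N2, stoichiometry requires (3/1) × 15.18 = 45.54 mol H2; 28.50 mol is available, so H2 is limiting.
n(NH3) = (2/3) × 28.50 = 19.00 mol
V(NH3) = nRT/P = 19.00 × 8.314 × 716.15 / 416 = 271.9 L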